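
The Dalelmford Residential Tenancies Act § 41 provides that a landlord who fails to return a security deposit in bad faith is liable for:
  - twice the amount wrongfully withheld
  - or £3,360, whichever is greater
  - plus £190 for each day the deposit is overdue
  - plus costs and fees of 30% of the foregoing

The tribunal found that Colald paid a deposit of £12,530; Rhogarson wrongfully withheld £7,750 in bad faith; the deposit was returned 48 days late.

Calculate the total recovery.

£32,006

Doubled: 2 × £7,750 = £15,500
Minimum £3,360: £15,500 meets the minimum, no increase.
Late-return penalty: 48 × £190 = £9,120
Damages plus late penalty: £15,500 + £9,120 = £24,620
Costs and fees: 30% of £24,620 = £7,386
Total recovery: £24,620 + £7,386 = £32,006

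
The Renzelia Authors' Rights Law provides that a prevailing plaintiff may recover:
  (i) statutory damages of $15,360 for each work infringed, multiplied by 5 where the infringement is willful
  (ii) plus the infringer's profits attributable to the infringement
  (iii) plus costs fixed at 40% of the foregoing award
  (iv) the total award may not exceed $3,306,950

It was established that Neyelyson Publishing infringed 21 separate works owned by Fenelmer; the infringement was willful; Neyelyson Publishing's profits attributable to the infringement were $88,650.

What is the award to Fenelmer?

$2,382,030

Statutory damages: 21 × $15,360 = $322,560
Multiplied by 5: 5 × $322,560 = $1,612,800
Combined award: $1,612,800 + $88,650 = $1,701,450
Costs: 40% of $1,701,450 = $680,580
Award plus costs: $1,701,450 + $680,580 = $2,382,030
Cap at $3,306,950: $2,382,030 is within the cap, no reduction.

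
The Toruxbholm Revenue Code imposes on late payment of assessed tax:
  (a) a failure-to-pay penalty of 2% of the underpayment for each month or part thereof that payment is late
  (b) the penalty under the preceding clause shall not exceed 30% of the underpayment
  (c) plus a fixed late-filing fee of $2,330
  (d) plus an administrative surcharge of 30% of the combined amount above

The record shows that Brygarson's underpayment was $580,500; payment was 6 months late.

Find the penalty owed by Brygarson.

$93,587

Accrued rate: 2% × 6 = 12%, capped at 30% → 12%
Failure-to-pay penalty: 12% of $580,500 = $69,660
Penalty before surcharge: $69,660 + $2,330 = $71,990
Administrative surcharge: 30% of $71,990 = $21,597
Total penalty: $71,990 + $21,597 = $93,587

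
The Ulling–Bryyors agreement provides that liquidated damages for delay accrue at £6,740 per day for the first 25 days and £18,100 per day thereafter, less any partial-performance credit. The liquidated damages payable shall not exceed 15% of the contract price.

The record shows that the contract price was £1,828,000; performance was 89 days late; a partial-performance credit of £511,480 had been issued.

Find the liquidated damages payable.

£274,200

First 25 days: 25 × £6,740 = £168,500
Remaining days: (89 − 25) × £18,100 = £1,158,400
Accrued per-day damages: £168,500 + £1,158,400 = £1,326,900
Less partial-performance credit: £1,326,900 − £511,480 = £815,420
Cap: 15% of £1,828,000 = £274,200
Cap at £274,200: £815,420 exceeds the cap → £274,200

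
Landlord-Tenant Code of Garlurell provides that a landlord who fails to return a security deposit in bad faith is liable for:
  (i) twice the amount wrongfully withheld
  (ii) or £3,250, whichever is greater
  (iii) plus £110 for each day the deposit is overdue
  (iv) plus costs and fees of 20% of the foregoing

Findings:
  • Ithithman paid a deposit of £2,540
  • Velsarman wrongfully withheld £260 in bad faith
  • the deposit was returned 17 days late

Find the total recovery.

Doubled: 2 × £260 = £520
Minimum £3,250: £520 is below the minimum → £3,250
Late-return penalty: 17 × £110 = £1,870
Damages plus late penalty: £3,250 + £1,870 = £5,120
Costs and fees: 20% of £5,120 = £1,024
Total recovery: £5,120 + £1,024 = £6,144

£6,144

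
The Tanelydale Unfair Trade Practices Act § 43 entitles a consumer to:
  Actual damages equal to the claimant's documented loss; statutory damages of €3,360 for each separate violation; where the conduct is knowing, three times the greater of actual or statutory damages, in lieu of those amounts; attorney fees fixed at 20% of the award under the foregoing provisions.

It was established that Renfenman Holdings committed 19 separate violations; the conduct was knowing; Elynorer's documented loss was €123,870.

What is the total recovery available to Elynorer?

€445,932

Statutory damages: 19 × €3,360 = €63,840
Greater of actual damages (€123,870) or statutory damages (€63,840): €123,870
Trebled: 3 × €123,870 = €371,610
Attorney fees: 20% of €371,610 = €74,322
Total recovery: €371,610 + €74,322 = €445,932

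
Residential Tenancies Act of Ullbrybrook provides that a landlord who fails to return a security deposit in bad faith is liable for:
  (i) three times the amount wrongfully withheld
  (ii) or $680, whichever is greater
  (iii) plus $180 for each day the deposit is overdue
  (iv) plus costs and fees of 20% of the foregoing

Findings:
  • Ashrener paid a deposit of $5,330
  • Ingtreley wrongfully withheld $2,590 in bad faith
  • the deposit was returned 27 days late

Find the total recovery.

Trebled: 3 × $2,590 = $7,770
Minimum $680: $7,770 meets the minimum, no increase.
Late-return penalty: 27 × $180 = $4,860
Damages plus late penalty: $7,770 + $4,860 = $12,630
Costs and fees: 20% of $12,630 = $2,526
Total recovery: $12,630 + $2,526 = $15,156

Recovery: $15,156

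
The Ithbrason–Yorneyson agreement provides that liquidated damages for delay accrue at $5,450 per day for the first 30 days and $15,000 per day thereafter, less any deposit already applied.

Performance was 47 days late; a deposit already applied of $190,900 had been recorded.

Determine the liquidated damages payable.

$227,600

First 30 days: 30 × $5,450 = $163,500
Remaining days: (47 − 30) × $15,000 = $255,000
Accrued per-day damages: $163,500 + $255,000 = $418,500
Less deposit already applied: $418,500 − $190,900 = $227,600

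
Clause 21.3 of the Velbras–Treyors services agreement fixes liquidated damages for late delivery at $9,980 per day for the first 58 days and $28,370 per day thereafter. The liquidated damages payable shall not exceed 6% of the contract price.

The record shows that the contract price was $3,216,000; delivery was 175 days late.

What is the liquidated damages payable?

$192,960

First 58 days: 58 × $9,980 = $578,840
Remaining days: (175 − 58) × $28,370 = $3,319,290
Accrued per-day damages: $578,840 + $3,319,290 = $3,898,130
Cap: 6% of $3,216,000 = $192,960
Cap at $192,960: $3,898,130 exceeds the cap → $192,960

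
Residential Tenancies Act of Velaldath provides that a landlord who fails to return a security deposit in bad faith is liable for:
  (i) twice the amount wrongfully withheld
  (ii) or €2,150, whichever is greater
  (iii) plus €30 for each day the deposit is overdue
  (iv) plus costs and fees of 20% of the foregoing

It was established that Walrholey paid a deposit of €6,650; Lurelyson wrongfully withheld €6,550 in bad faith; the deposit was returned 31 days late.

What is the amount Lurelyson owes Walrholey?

Doubled: 2 × €6,550 = €13,100
Minimum €2,150: €13,100 meets the minimum, no increase.
Late-return penalty: 31 × €30 = €930
Damages plus late penalty: €13,100 + €930 = €14,030
Costs and fees: 20% of €14,030 = €2,806
Total recovery: €14,030 + €2,806 = €16,836

€16,836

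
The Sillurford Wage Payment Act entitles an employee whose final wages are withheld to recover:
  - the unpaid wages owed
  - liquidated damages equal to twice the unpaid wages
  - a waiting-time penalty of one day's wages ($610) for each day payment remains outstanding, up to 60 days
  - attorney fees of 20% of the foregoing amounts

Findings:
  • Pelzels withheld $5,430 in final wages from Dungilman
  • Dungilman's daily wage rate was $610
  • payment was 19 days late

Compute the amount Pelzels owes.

Doubled: 2 × $5,430 = $10,860
Penalty days: min(19, 60) = 19
Waiting-time penalty: 19 × $610 = $11,590
Subtotal: $5,430 + $10,860 + $11,590 = $27,880
Attorney fees: 20% of $27,880 = $5,576
Total award: $27,880 + $5,576 = $33,456

Total award: $33,456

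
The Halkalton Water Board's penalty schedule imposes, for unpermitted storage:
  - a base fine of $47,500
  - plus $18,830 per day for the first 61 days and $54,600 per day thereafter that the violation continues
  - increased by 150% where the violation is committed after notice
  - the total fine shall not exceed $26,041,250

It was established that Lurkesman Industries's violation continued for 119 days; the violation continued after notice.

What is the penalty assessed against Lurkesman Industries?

First 61 days: 61 × $18,830 = $1,148,630
Remaining days: (119 − 61) × $54,600 = $3,166,800
Per-day component: $1,148,630 + $3,166,800 = $4,315,430
Base plus per-day: $47,500 + $4,315,430 = $4,362,930
Enhancement: 150% of $4,362,930 = $6,544,395
Enhanced fine: $4,362,930 + $6,544,395 = $10,907,325
Cap at $26,041,250: $10,907,325 is within the cap, no reduction.

Civil penalty: $10,907,325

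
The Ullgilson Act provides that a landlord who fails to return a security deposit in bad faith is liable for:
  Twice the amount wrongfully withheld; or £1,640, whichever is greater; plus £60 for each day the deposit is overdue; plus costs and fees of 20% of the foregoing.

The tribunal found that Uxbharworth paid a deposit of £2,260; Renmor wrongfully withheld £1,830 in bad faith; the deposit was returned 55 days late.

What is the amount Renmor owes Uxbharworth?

Doubled: 2 × £1,830 = £3,660
Minimum £1,640: £3,660 meets the minimum, no increase.
Late-return penalty: 55 × £60 = £3,300
Damages plus late penalty: £3,660 + £3,300 = £6,960
Costs and fees: 20% of £6,960 = £1,392
Total recovery: £6,960 + £1,392 = £8,352

£8,352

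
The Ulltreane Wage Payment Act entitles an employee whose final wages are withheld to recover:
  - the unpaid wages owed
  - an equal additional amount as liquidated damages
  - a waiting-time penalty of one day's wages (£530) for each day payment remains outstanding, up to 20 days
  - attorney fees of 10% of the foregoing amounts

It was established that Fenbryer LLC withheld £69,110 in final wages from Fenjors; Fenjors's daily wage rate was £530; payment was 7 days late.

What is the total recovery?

Liquidated damages (equal amount): £69,110
Penalty days: min(7, 20) = 7
Waiting-time penalty: 7 × £530 = £3,710
Subtotal: £69,110 + £69,110 + £3,710 = £141,930
Attorney fees: 10% of £141,930 = £14,193
Total award: £141,930 + £14,193 = £156,123

£156,123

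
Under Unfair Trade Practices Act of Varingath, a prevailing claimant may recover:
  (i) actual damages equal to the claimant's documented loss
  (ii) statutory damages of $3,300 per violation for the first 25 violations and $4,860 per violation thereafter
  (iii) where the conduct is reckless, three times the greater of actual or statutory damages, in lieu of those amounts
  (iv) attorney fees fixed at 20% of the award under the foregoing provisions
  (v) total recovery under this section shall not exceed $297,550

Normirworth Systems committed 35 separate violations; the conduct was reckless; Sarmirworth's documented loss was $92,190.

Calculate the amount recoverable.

Total recovery: $297,550

First 25 violations: 25 × $3,300 = $82,500
Remaining violations: (35 − 25) × $4,860 = $48,600
Statutory damages: $82,500 + $48,600 = $131,100
Greater of actual damages ($92,190) or statutory damages ($131,100): $131,100
Trebled: 3 × $131,100 = $393,300
Attorney fees: 20% of $393,300 = $78,660
Total before cap: $393,300 + $78,660 = $471,960
Cap at $297,550: $471,960 exceeds the cap → $297,550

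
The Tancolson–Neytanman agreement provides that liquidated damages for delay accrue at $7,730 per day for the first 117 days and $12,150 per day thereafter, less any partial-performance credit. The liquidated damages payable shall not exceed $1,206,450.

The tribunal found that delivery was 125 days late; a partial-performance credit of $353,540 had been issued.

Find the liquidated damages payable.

First 117 days: 117 × $7,730 = $904,410
Remaining days: (125 − 117) × $12,150 = $97,200
Accrued per-day damages: $904,410 + $97,200 = $1,001,610
Less partial-performance credit: $1,001,610 − $353,540 = $648,070
Cap at $1,206,450: $648,070 is within the cap, no reduction.

$648,070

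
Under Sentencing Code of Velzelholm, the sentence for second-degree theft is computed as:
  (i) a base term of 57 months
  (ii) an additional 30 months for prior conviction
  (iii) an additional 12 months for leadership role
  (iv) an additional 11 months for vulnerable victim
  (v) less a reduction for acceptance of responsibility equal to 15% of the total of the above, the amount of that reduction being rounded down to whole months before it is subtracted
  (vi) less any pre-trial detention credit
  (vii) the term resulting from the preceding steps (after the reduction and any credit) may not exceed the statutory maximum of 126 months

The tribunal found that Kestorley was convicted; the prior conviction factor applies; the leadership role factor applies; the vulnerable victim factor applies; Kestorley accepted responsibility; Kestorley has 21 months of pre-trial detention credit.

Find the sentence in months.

Sentence: 73 months

Prior conviction enhancement: +30 months
Leadership role enhancement: +12 months
Vulnerable victim enhancement: +11 months
Adjusted term: 57 months + 30 months + 12 months + 11 months = 110 months
Acceptance of responsibility reduction: 15% of 110 months = 16 months (rounded down)
After reduction: 110 − 16 = 94 months
Less pre-trial detention credit: 94 months − 21 months = 73 months
Cap at 126 months: 73 months is within the cap, no reduction.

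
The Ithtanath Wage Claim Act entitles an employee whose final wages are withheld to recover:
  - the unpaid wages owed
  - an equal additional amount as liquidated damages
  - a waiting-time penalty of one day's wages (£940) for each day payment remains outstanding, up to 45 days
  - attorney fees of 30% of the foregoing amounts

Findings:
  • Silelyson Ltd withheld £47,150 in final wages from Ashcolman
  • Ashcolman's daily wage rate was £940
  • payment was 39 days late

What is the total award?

Liquidated damages (equal amount): £47,150
Penalty days: min(39, 45) = 39
Waiting-time penalty: 39 × £940 = £36,660
Subtotal: £47,150 + £47,150 + £36,660 = £130,960
Attorney fees: 30% of £130,960 = £39,288
Total award: £130,960 + £39,288 = £170,248

£170,248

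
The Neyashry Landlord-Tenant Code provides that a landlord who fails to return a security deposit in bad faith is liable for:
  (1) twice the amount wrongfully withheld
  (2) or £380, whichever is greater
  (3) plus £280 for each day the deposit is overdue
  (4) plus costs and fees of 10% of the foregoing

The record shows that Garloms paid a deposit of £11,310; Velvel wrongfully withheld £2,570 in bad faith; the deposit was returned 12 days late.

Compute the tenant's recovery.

Doubled: 2 × £2,570 = £5,140
Minimum £380: £5,140 meets the minimum, no increase.
Late-return penalty: 12 × £280 = £3,360
Damages plus late penalty: £5,140 + £3,360 = £8,500
Costs and fees: 10% of £8,500 = £850
Total recovery: £8,500 + £850 = £9,350

£9,350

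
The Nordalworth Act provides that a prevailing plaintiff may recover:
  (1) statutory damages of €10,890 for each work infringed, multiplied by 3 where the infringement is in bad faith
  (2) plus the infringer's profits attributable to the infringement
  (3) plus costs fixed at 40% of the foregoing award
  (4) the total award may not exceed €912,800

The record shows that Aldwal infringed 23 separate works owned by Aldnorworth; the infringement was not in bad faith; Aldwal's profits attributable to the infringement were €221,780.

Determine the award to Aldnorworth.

Award: €661,150

Statutory damages: 23 × €10,890 = €250,470
Infringement not in bad faith: no ×3 enhancement.
Combined award: €250,470 + €221,780 = €472,250
Costs: 40% of €472,250 = €188,900
Award plus costs: €472,250 + €188,900 = €661,150
Cap at €912,800: €661,150 is within the cap, no reduction.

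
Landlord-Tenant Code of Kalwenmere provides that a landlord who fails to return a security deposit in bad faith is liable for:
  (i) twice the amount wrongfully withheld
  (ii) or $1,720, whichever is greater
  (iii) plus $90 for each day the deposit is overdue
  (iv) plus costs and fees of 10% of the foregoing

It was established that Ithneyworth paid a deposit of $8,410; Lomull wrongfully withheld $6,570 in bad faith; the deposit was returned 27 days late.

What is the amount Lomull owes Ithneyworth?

Doubled: 2 × $6,570 = $13,140
Minimum $1,720: $13,140 meets the minimum, no increase.
Late-return penalty: 27 × $90 = $2,430
Damages plus late penalty: $13,140 + $2,430 = $15,570
Costs and fees: 10% of $15,570 = $1,557
Total recovery: $15,570 + $1,557 = $17,127

$17,127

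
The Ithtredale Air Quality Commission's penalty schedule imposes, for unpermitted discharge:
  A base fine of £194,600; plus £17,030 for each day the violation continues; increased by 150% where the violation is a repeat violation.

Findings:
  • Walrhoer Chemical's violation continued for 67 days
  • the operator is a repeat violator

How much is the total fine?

Per-day component: 67 × £17,030 = £1,141,010
Base plus per-day: £194,600 + £1,141,010 = £1,335,610
Enhancement: 150% of £1,335,610 = £2,003,415
Enhanced fine: £1,335,610 + £2,003,415 = £3,339,025

£3,339,025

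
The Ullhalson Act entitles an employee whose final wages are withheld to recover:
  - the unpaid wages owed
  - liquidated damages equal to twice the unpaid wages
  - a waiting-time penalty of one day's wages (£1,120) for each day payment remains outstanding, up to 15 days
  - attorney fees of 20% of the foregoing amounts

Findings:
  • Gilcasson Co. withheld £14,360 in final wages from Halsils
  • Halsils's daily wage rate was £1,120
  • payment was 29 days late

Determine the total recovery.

Doubled: 2 × £14,360 = £28,720
Penalty days: min(29, 15) = 15
Waiting-time penalty: 15 × £1,120 = £16,800
Subtotal: £14,360 + £28,720 + £16,800 = £59,880
Attorney fees: 20% of £59,880 = £11,976
Total award: £59,880 + £11,976 = £71,856

£71,856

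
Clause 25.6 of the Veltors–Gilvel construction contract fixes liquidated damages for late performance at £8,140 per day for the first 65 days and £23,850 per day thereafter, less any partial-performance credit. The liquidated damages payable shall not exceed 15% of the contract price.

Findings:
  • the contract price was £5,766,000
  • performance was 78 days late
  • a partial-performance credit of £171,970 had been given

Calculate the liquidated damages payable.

First 65 days: 65 × £8,140 = £529,100
Remaining days: (78 − 65) × £23,850 = £310,050
Accrued per-day damages: £529,100 + £310,050 = £839,150
Less partial-performance credit: £839,150 − £171,970 = £667,180
Cap: 15% of £5,766,000 = £864,900
Cap at £864,900: £667,180 is within the cap, no reduction.

£667,180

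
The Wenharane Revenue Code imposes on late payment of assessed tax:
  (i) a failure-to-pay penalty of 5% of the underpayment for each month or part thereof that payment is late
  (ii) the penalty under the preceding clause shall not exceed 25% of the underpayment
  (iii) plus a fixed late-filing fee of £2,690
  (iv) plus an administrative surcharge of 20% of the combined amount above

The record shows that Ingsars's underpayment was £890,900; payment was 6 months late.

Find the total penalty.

£270,498

Accrued rate: 5% × 6 = 30%, capped at 25% → 25%
Failure-to-pay penalty: 25% of £890,900 = £222,725
Penalty before surcharge: £222,725 + £2,690 = £225,415
Administrative surcharge: 20% of £225,415 = £45,083
Total penalty: £225,415 + £45,083 = £270,498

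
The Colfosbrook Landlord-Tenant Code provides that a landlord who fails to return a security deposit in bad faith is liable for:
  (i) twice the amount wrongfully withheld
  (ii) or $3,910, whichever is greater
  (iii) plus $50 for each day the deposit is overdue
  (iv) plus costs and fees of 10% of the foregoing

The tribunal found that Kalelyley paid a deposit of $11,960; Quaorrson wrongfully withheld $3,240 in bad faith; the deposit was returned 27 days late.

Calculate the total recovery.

Doubled: 2 × $3,240 = $6,480
Minimum $3,910: $6,480 meets the minimum, no increase.
Late-return penalty: 27 × $50 = $1,350
Damages plus late penalty: $6,480 + $1,350 = $7,830
Costs and fees: 10% of $7,830 = $783
Total recovery: $7,830 + $783 = $8,613

Recovery: $8,613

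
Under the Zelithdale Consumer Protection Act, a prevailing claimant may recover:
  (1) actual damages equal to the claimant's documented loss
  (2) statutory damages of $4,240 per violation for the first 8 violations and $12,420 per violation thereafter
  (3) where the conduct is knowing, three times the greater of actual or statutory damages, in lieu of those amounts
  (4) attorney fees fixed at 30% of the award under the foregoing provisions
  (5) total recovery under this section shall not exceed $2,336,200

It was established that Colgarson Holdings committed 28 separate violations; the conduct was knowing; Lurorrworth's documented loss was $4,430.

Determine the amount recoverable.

$1,101,048

First 8 violations: 8 × $4,240 = $33,920
Remaining violations: (28 − 8) × $12,420 = $248,400
Statutory damages: $33,920 + $248,400 = $282,320
Greater of actual damages ($4,430) or statutory damages ($282,320): $282,320
Trebled: 3 × $282,320 = $846,960
Attorney fees: 30% of $846,960 = $254,088
Total before cap: $846,960 + $254,088 = $1,101,048
Cap at $2,336,200: $1,101,048 is within the cap, no reduction.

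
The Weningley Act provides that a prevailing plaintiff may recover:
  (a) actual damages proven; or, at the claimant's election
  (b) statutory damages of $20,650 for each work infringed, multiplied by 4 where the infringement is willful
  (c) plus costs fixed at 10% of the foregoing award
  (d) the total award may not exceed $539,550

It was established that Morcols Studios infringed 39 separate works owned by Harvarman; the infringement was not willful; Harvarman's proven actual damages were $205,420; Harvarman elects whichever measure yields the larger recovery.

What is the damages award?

Statutory damages: 39 × $20,650 = $805,350
Infringement not willful: no ×4 enhancement.
Greater of actual damages ($205,420) or statutory damages ($805,350): $805,350
Costs: 10% of $805,350 = $80,535
Award plus costs: $805,350 + $80,535 = $885,885
Cap at $539,550: $885,885 exceeds the cap → $539,550

$539,550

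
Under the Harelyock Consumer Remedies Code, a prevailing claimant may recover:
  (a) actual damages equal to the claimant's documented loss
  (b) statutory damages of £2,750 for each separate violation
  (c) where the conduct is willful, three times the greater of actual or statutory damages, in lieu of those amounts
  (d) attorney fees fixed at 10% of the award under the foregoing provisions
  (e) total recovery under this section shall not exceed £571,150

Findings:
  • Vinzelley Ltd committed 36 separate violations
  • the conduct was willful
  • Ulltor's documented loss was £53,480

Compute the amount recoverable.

£326,700

Statutory damages: 36 × £2,750 = £99,000
Greater of actual damages (£53,480) or statutory damages (£99,000): £99,000
Trebled: 3 × £99,000 = £297,000
Attorney fees: 10% of £297,000 = £29,700
Total before cap: £297,000 + £29,700 = £326,700
Cap at £571,150: £326,700 is within the cap, no reduction.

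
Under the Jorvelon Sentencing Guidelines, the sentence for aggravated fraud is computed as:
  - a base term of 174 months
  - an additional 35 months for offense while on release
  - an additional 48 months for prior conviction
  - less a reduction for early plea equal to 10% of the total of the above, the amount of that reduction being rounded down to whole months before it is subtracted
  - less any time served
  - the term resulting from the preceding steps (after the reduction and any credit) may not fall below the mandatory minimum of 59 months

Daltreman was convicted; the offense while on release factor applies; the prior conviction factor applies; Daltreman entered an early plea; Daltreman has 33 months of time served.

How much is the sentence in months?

199 months

Offense while on release enhancement: +35 months
Prior conviction enhancement: +48 months
Adjusted term: 174 months + 35 months + 48 months = 257 months
Early plea reduction: 10% of 257 months = 25 months (rounded down)
After reduction: 257 − 25 = 232 months
Less time served: 232 months − 33 months = 199 months
Minimum 59 months: 199 months meets the minimum, no increase.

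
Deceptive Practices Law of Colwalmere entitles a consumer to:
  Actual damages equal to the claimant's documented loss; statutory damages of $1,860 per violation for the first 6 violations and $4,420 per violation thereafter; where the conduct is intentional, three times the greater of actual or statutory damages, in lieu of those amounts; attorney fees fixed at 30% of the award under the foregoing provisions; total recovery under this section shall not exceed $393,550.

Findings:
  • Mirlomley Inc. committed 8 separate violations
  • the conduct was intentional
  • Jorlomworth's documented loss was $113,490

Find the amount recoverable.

First 6 violations: 6 × $1,860 = $11,160
Remaining violations: (8 − 6) × $4,420 = $8,840
Statutory damages: $11,160 + $8,840 = $20,000
Greater of actual damages ($113,490) or statutory damages ($20,000): $113,490
Trebled: 3 × $113,490 = $340,470
Attorney fees: 30% of $340,470 = $102,141
Total before cap: $340,470 + $102,141 = $442,611
Cap at $393,550: $442,611 exceeds the cap → $393,550

$393,550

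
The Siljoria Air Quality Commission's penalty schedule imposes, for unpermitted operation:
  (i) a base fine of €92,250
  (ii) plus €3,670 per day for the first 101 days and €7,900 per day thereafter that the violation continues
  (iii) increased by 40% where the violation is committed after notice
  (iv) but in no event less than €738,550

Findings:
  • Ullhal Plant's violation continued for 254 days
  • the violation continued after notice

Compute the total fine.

First 101 days: 101 × €3,670 = €370,670
Remaining days: (254 − 101) × €7,900 = €1,208,700
Per-day component: €370,670 + €1,208,700 = €1,579,370
Base plus per-day: €92,250 + €1,579,370 = €1,671,620
Enhancement: 40% of €1,671,620 = €668,648
Enhanced fine: €1,671,620 + €668,648 = €2,340,268
Minimum €738,550: €2,340,268 meets the minimum, no increase.

€2,340,268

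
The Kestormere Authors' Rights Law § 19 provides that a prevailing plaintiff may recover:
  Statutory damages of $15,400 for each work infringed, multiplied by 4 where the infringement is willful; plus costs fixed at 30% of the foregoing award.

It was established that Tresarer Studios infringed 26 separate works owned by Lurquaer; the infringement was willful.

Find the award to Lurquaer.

Award: $2,082,080

Statutory damages: 26 × $15,400 = $400,400
Multiplied by 4: 4 × $400,400 = $1,601,600
Costs: 30% of $1,601,600 = $480,480
Award plus costs: $1,601,600 + $480,480 = $2,082,080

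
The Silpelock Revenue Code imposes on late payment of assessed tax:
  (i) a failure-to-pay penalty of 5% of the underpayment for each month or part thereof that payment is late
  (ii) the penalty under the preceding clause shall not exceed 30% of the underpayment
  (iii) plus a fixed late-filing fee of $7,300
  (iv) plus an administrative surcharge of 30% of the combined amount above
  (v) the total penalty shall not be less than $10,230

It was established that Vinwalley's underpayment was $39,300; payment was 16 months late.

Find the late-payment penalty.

$24,817

Accrued rate: 5% × 16 = 80%, capped at 30% → 30%
Failure-to-pay penalty: 30% of $39,300 = $11,790
Penalty before surcharge: $11,790 + $7,300 = $19,090
Administrative surcharge: 30% of $19,090 = $5,727
Total penalty: $19,090 + $5,727 = $24,817
Minimum $10,230: $24,817 meets the minimum, no increase.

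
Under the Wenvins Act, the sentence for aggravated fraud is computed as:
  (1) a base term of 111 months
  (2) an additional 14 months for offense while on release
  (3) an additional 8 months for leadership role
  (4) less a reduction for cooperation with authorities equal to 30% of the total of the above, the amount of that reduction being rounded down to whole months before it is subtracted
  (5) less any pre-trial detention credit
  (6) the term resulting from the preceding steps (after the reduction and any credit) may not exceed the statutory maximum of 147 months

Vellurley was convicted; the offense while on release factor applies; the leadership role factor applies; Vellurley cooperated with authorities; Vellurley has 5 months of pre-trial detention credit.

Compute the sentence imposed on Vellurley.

Offense while on release enhancement: +14 months
Leadership role enhancement: +8 months
Adjusted term: 111 months + 14 months + 8 months = 133 months
Cooperation with authorities reduction: 30% of 133 months = 39 months (rounded down)
After reduction: 133 − 39 = 94 months
Less pre-trial detention credit: 94 months − 5 months = 89 months
Cap at 147 months: 89 months is within the cap, no reduction.

89 months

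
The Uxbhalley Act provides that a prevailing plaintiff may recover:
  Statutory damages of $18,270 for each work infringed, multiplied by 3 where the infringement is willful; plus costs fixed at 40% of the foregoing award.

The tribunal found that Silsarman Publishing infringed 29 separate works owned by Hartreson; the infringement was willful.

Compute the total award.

$2,225,286

Statutory damages: 29 × $18,270 = $529,830
Trebled: 3 × $529,830 = $1,589,490
Costs: 40% of $1,589,490 = $635,796
Award plus costs: $1,589,490 + $635,796 = $2,225,286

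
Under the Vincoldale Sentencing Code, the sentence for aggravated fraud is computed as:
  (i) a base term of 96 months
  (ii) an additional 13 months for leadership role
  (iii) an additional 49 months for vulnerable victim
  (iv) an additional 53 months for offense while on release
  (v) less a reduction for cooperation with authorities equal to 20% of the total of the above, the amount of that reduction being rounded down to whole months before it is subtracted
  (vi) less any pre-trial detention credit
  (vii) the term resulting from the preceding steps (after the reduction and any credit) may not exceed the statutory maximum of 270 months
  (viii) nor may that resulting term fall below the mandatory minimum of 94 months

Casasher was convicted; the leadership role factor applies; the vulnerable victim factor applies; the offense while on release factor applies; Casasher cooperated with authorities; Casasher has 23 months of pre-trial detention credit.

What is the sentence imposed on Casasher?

Leadership role enhancement: +13 months
Vulnerable victim enhancement: +49 months
Offense while on release enhancement: +53 months
Adjusted term: 96 months + 13 months + 49 months + 53 months = 211 months
Cooperation with authorities reduction: 20% of 211 months = 42 months (rounded down)
After reduction: 211 − 42 = 169 months
Less pre-trial detention credit: 169 months − 23 months = 146 months
Cap at 270 months: 146 months is within the cap, no reduction.
Minimum 94 months: 146 months meets the minimum, no increase.

146 months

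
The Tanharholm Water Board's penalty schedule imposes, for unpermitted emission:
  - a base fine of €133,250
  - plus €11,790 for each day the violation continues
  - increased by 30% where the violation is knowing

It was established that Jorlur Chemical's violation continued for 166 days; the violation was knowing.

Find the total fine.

€2,717,507

Per-day component: 166 × €11,790 = €1,957,140
Base plus per-day: €133,250 + €1,957,140 = €2,090,390
Enhancement: 30% of €2,090,390 = €627,117
Enhanced fine: €2,090,390 + €627,117 = €2,717,507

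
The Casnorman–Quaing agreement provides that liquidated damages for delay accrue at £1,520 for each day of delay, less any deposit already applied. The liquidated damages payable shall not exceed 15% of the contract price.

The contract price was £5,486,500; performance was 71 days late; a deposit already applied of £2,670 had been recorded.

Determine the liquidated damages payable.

Per-day damages: 71 × £1,520 = £107,920
Less deposit already applied: £107,920 − £2,670 = £105,250
Cap: 15% of £5,486,500 = £822,975
Cap at £822,975: £105,250 is within the cap, no reduction.

£105,250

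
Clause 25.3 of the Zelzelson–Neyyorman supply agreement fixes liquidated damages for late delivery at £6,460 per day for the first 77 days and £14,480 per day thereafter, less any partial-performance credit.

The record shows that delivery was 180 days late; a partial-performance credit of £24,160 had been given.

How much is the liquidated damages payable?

£1,964,700

First 77 days: 77 × £6,460 = £497,420
Remaining days: (180 − 77) × £14,480 = £1,491,440
Accrued per-day damages: £497,420 + £1,491,440 = £1,988,860
Less partial-performance credit: £1,988,860 − £24,160 = £1,964,700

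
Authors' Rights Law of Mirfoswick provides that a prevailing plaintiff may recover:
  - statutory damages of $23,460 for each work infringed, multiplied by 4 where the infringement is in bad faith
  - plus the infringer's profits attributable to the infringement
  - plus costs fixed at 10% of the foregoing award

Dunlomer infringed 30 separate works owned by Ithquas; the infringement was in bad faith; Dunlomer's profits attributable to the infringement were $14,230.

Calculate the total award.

$3,112,373

Statutory damages: 30 × $23,460 = $703,800
Multiplied by 4: 4 × $703,800 = $2,815,200
Combined award: $2,815,200 + $14,230 = $2,829,430
Costs: 10% of $2,829,430 = $282,943
Award plus costs: $2,829,430 + $282,943 = $3,112,373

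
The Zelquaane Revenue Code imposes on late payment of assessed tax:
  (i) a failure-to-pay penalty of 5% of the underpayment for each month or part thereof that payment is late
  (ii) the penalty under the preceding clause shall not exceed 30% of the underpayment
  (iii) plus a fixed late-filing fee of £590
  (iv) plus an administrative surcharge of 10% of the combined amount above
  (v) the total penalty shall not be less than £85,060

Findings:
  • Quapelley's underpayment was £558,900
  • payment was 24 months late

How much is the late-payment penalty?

Accrued rate: 5% × 24 = 120%, capped at 30% → 30%
Failure-to-pay penalty: 30% of £558,900 = £167,670
Penalty before surcharge: £167,670 + £590 = £168,260
Administrative surcharge: 10% of £168,260 = £16,826
Total penalty: £168,260 + £16,826 = £185,086
Minimum £85,060: £185,086 meets the minimum, no increase.

£185,086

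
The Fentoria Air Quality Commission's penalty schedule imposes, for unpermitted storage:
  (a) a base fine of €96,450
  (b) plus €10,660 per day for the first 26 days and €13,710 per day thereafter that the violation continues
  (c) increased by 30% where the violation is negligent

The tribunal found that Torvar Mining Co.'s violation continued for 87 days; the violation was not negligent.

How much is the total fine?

First 26 days: 26 × €10,660 = €277,160
Remaining days: (87 − 26) × €13,710 = €836,310
Per-day component: €277,160 + €836,310 = €1,113,470
Base plus per-day: €96,450 + €1,113,470 = €1,209,920
The violation was not negligent: no 30% increase.

€1,209,920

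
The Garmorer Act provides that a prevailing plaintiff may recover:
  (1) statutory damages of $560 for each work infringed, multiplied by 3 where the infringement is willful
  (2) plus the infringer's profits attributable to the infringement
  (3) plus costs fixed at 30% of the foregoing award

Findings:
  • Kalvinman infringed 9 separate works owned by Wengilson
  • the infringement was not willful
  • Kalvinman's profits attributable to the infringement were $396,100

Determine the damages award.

$521,482

Statutory damages: 9 × $560 = $5,040
Infringement not willful: no ×3 enhancement.
Combined award: $5,040 + $396,100 = $401,140
Costs: 30% of $401,140 = $120,342
Award plus costs: $401,140 + $120,342 = $521,482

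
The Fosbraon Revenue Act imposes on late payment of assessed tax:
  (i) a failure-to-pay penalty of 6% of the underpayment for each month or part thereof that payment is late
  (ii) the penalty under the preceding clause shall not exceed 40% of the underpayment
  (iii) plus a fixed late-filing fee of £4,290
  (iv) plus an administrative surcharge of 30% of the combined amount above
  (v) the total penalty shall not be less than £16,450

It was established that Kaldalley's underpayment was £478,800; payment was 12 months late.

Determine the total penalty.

Accrued rate: 6% × 12 = 72%, capped at 40% → 40%
Failure-to-pay penalty: 40% of £478,800 = £191,520
Penalty before surcharge: £191,520 + £4,290 = £195,810
Administrative surcharge: 30% of £195,810 = £58,743
Total penalty: £195,810 + £58,743 = £254,553
Minimum £16,450: £254,553 meets the minimum, no increase.

£254,553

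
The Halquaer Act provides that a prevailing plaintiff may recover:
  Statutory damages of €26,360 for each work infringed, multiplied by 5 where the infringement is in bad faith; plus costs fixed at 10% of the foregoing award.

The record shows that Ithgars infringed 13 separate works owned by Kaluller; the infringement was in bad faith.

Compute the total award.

Statutory damages: 13 × €26,360 = €342,680
Multiplied by 5: 5 × €342,680 = €1,713,400
Costs: 10% of €1,713,400 = €171,340
Award plus costs: €1,713,400 + €171,340 = €1,884,740

Award: €1,884,740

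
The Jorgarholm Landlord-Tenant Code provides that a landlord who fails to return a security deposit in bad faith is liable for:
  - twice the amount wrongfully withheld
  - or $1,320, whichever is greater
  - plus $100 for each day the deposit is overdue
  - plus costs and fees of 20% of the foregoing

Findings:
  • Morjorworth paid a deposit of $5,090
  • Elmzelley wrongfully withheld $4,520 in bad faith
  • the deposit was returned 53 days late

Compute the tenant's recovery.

Doubled: 2 × $4,520 = $9,040
Minimum $1,320: $9,040 meets the minimum, no increase.
Late-return penalty: 53 × $100 = $5,300
Damages plus late penalty: $9,040 + $5,300 = $14,340
Costs and fees: 20% of $14,340 = $2,868
Total recovery: $14,340 + $2,868 = $17,208

$17,208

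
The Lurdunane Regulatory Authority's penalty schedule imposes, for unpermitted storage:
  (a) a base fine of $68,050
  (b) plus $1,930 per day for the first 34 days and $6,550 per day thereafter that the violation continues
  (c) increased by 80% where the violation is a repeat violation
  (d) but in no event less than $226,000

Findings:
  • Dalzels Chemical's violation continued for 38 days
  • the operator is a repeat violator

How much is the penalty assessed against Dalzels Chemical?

Civil penalty: $287,766

First 34 days: 34 × $1,930 = $65,620
Remaining days: (38 − 34) × $6,550 = $26,200
Per-day component: $65,620 + $26,200 = $91,820
Base plus per-day: $68,050 + $91,820 = $159,870
Enhancement: 80% of $159,870 = $127,896
Enhanced fine: $159,870 + $127,896 = $287,766
Minimum $226,000: $287,766 meets the minimum, no increase.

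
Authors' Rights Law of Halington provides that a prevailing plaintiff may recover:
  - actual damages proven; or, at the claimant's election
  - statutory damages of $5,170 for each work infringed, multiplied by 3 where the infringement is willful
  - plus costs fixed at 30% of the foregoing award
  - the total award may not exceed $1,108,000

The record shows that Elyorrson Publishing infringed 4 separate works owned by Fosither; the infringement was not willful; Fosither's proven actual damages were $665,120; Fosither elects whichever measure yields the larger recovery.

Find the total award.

$864,656

Statutory damages: 4 × $5,170 = $20,680
Infringement not willful: no ×3 enhancement.
Greater of actual damages ($665,120) or statutory damages ($20,680): $665,120
Costs: 30% of $665,120 = $199,536
Award plus costs: $665,120 + $199,536 = $864,656
Cap at $1,108,000: $864,656 is within the cap, no reduction.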